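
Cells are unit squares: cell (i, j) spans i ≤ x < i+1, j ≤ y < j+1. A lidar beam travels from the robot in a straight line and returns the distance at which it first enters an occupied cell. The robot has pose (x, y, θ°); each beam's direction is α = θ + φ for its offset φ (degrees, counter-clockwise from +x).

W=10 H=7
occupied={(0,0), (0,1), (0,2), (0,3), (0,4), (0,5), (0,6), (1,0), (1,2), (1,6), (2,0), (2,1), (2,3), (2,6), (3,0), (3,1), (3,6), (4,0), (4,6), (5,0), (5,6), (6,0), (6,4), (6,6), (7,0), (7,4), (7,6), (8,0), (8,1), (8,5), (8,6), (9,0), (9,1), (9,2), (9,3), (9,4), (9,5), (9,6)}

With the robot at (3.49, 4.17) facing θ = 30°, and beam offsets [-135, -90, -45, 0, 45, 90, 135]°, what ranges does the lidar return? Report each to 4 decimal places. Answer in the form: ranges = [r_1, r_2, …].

beam 1: φ=-135°, α=255°
  direction (-0.2588, -0.9659); cell (3,4); t to first gridline: x 1.8932, y 0.1760 (then +3.8637 / +1.0353)
    (3,3) via y @ 0.1760
    (3,2) via y @ 1.2113
    (2,2) via x @ 1.8932
    (2,1) via y @ 2.2465  # hit
  → r_1 = 2.2465
beam 2: φ=-90°, α=300°
  direction (0.5000, -0.8660); cell (3,4); t to first gridline: x 1.0200, y 0.1963 (then +2.0000 / +1.1547)
    (3,3) via y @ 0.1963
    (4,3) via x @ 1.0200
    (4,2) via y @ 1.3510
    (4,1) via y @ 2.5057
    (5,1) via x @ 3.0200
    (5,0) via y @ 3.6604  # hit
  → r_2 = 3.6604
beam 3: φ=-45°, α=345°
  direction (0.9659, -0.2588); cell (3,4); t to first gridline: x 0.5280, y 0.6568 (then +1.0353 / +3.8637)
    (4,4) via x @ 0.5280
    (4,3) via y @ 0.6568
    (5,3) via x @ 1.5633
    (6,3) via x @ 2.5985
    (7,3) via x @ 3.6338
    (7,2) via y @ 4.5205
    (8,2) via x @ 4.6691
    (9,2) via x @ 5.7044  # hit
  → r_3 = 5.7044
beam 4: φ=0°, α=30°
  direction (0.8660, 0.5000); cell (3,4); t to first gridline: x 0.5889, y 1.6600 (then +1.1547 / +2.0000)
    (4,4) via x @ 0.5889
    (4,5) via y @ 1.6600
    (5,5) via x @ 1.7436
    (6,5) via x @ 2.8983
    (6,6) via y @ 3.6600  # hit
  → r_4 = 3.6600
beam 5: φ=45°, α=75°
  direction (0.2588, 0.9659); cell (3,4); t to first gridline: x 1.9705, y 0.8593 (then +3.8637 / +1.0353)
    (3,5) via y @ 0.8593
    (3,6) via y @ 1.8946  # hit
  → r_5 = 1.8946
beam 6: φ=90°, α=120°
  direction (-0.5000, 0.8660); cell (3,4); t to first gridline: x 0.9800, y 0.9584 (then +2.0000 / +1.1547)
    (3,5) via y @ 0.9584
    (2,5) via x @ 0.9800
    (2,6) via y @ 2.1131  # hit
  → r_6 = 2.1131
beam 7: φ=135°, α=165°
  direction (-0.9659, 0.2588); cell (3,4); t to first gridline: x 0.5073, y 3.2069 (then +1.0353 / +3.8637)
    (2,4) via x @ 0.5073
    (1,4) via x @ 1.5426
    (0,4) via x @ 2.5778  # hit
  → r_7 = 2.5778

ranges = [2.2465, 3.6604, 5.7044, 3.6600, 1.8946, 2.1131, 2.5778]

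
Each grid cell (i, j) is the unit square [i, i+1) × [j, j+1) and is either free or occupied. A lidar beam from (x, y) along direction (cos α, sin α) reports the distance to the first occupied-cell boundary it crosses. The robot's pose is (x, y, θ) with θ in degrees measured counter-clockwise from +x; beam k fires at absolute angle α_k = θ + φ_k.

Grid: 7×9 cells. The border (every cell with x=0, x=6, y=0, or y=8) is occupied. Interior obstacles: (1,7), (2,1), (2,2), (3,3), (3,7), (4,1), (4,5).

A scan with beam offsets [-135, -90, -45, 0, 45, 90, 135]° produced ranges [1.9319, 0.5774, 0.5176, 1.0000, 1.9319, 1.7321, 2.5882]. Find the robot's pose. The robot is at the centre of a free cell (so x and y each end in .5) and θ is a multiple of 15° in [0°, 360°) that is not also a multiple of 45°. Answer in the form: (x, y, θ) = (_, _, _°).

(x, y, θ) = (1.5, 4.5, 240°)

Enumerate (i+0.5, j+0.5, θ) over the 28 free cells and 16 admissible headings. For each, cast all 7 beams and compare to the given ranges.
  (1.5, 5.5, 195°): beam 1 = 2.8868 ≠ 1.9319 ✗
  (5.5, 5.5, 60°): beam 5 = 2.5882 ≠ 1.9319 ✗
  (1.5, 3.5, 120°): beam 1 = 1.5529 ≠ 1.9319 ✗
  (2.5, 4.5, 150°): beam 2 = 2.8868 ≠ 0.5774 ✗
  (1.5, 1.5, 240°): beam 4 = 0.5774 ≠ 1.0000 ✗
  …
  (1.5, 4.5, 240°): r_1=1.9319, r_2=0.5774, r_3=0.5176, r_4=1.0000, r_5=1.9319, r_6=1.7321, r_7=2.5882 — all match ✓
No second candidate reproduces the full scan.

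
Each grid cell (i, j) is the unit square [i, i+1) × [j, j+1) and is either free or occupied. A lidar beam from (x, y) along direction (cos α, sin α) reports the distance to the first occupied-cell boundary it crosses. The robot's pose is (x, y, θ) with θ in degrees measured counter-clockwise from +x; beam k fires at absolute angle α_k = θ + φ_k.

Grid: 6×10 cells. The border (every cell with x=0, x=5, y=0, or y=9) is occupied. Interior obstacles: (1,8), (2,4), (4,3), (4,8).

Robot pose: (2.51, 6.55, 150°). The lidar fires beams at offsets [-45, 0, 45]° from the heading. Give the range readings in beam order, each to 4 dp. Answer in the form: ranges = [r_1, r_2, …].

beam 1: φ=-45°, α=105°
  direction (-0.2588, 0.9659); cell (2,6); t to first gridline: x 1.9705, y 0.4659 (then +3.8637 / +1.0353)
    (2,7) via y @ 0.4659
    (2,8) via y @ 1.5012
    (1,8) via x @ 1.9705  # hit
  → r_1 = 1.9705
beam 2: φ=0°, α=150°
  direction (-0.8660, 0.5000); cell (2,6); t to first gridline: x 0.5889, y 0.9000 (then +1.1547 / +2.0000)
    (1,6) via x @ 0.5889
    (1,7) via y @ 0.9000
    (0,7) via x @ 1.7436  # hit
  → r_2 = 1.7436
beam 3: φ=45°, α=195°
  direction (-0.9659, -0.2588); cell (2,6); t to first gridline: x 0.5280, y 2.1250 (then +1.0353 / +3.8637)
    (1,6) via x @ 0.5280
    (0,6) via x @ 1.5633  # hit
  → r_3 = 1.5633

ranges = [1.9705, 1.7436, 1.5633]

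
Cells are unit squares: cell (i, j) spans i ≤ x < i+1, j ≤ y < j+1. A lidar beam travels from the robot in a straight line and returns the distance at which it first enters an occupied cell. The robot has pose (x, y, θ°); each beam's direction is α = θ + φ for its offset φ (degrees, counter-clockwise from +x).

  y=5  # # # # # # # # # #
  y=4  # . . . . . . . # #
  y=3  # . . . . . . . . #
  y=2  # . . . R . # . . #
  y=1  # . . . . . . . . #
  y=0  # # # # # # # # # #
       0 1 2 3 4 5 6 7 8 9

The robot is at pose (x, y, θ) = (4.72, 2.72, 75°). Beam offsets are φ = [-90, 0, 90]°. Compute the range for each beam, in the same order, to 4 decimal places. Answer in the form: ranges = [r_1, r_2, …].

beam 1: φ=-90°, α=345°
  cosα=0.9659 sinα=-0.2588 | (4,2) | tMaxX 0.2899 tMaxY 2.7819 | tΔX 1.0353 tΔY 3.8637
    t=0.2899 [x] (5,2)
    t=1.3252 [x] (6,2) — stop
  → r_1 = 1.3252
beam 2: φ=0°, α=75°
  cosα=0.2588 sinα=0.9659 | (4,2) | tMaxX 1.0818 tMaxY 0.2899 | tΔX 3.8637 tΔY 1.0353
    t=0.2899 [y] (4,3)
    t=1.0818 [x] (5,3)
    t=1.3252 [y] (5,4)
    t=2.3604 [y] (5,5) — stop
  → r_2 = 2.3604
beam 3: φ=90°, α=165°
  cosα=-0.9659 sinα=0.2588 | (4,2) | tMaxX 0.7454 tMaxY 1.0818 | tΔX 1.0353 tΔY 3.8637
    t=0.7454 [x] (3,2)
    t=1.0818 [y] (3,3)
    t=1.7807 [x] (2,3)
    t=2.8160 [x] (1,3)
    t=3.8512 [x] (0,3) — stop
  → r_3 = 3.8512

ranges = [1.3252, 2.3604, 3.8512]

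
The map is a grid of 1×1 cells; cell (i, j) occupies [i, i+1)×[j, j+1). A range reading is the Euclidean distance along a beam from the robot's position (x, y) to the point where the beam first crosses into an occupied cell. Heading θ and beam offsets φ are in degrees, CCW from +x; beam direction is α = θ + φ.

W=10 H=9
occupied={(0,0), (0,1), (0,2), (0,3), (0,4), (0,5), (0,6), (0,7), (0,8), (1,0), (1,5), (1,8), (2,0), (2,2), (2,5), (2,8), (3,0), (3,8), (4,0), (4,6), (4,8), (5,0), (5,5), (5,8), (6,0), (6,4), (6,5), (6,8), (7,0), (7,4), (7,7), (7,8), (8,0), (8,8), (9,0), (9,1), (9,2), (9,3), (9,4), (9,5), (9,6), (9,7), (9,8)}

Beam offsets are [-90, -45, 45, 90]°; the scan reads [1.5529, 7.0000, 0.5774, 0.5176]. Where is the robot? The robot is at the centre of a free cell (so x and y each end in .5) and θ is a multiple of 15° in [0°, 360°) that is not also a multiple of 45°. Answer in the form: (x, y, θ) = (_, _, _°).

Candidates: 47 free-cell centres × 16 headings = 752 poses. Raycast each; keep the one whose scan matches to 4 dp.
  (6.5, 7.5, 30°): beam 1 = 2.8868 ≠ 1.5529 ✗
  (4.5, 2.5, 345°): beam 2 = 1.7321 ≠ 7.0000 ✗
  (5.5, 7.5, 210°): beam 1 = 0.5774 ≠ 1.5529 ✗
  (6.5, 6.5, 255°): beam 2 = 1.0000 ≠ 7.0000 ✗
  (8.5, 5.5, 15°): beam 1 = 1.9319 ≠ 1.5529 ✗
  …
  (2.5, 4.5, 15°): r_1=1.5529, r_2=7.0000, r_3=0.5774, r_4=0.5176 — all match ✓
Unique over the lattice → pose = (2.5, 4.5, 15°).

(x, y, θ) = (2.5, 4.5, 15°)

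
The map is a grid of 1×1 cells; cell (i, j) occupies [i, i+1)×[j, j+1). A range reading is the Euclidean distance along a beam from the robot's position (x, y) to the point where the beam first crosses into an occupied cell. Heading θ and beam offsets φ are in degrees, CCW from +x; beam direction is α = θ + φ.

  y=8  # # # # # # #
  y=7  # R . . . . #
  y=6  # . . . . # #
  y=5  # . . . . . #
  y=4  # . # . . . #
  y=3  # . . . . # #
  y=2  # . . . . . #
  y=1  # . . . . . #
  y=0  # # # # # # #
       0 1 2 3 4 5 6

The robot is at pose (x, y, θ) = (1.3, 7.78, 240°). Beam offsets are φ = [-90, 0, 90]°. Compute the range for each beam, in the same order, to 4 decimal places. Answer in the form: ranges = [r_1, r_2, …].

beam 1: φ=-90°, α=150°
  d=(-0.8660,0.5000)  start (1,7)  tX=0.3464 tY=0.4400  stride 1/|dx|=1.1547 1/|dy|=2.0000
    cross x-line → (0,7), t=0.3464 (wall)
  → r_1 = 0.3464
beam 2: φ=0°, α=240°
  d=(-0.5000,-0.8660)  start (1,7)  tX=0.6000 tY=0.9007  stride 1/|dx|=2.0000 1/|dy|=1.1547
    cross x-line → (0,7), t=0.6000 (wall)
  → r_2 = 0.6000
beam 3: φ=90°, α=330°
  d=(0.8660,-0.5000)  start (1,7)  tX=0.8083 tY=1.5600  stride 1/|dx|=1.1547 1/|dy|=2.0000
    cross x-line → (2,7), t=0.8083
    cross y-line → (2,6), t=1.5600
    cross x-line → (3,6), t=1.9630
    cross x-line → (4,6), t=3.1177
    cross y-line → (4,5), t=3.5600
    cross x-line → (5,5), t=4.2724
    cross x-line → (6,5), t=5.4271 (wall)
  → r_3 = 5.4271

ranges = [0.3464, 0.6000, 5.4271]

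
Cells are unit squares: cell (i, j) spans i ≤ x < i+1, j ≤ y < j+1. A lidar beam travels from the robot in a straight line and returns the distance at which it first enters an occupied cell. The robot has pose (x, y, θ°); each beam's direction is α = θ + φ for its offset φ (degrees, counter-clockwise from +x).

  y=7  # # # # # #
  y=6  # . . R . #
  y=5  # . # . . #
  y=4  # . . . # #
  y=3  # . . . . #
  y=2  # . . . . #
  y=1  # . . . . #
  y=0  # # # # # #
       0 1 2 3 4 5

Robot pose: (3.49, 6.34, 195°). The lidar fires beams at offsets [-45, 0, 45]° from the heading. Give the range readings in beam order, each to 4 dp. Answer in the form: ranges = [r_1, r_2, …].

beam 1: φ=-45°, α=150°
  dir = (cos 150°, sin 150°) = (-0.8660, 0.5000); from cell (3,6)
  next x-line at t=0.5658, next y-line at t=1.3200; Δt_x=1.1547, Δt_y=2.0000
    x: enter (2,6) at t=0.5658
    y: enter (2,7) at t=1.3200 ← occupied
  → r_1 = 1.3200
beam 2: φ=0°, α=195°
  dir = (cos 195°, sin 195°) = (-0.9659, -0.2588); from cell (3,6)
  next x-line at t=0.5073, next y-line at t=1.3137; Δt_x=1.0353, Δt_y=3.8637
    x: enter (2,6) at t=0.5073
    y: enter (2,5) at t=1.3137 ← occupied
  → r_2 = 1.3137
beam 3: φ=45°, α=240°
  dir = (cos 240°, sin 240°) = (-0.5000, -0.8660); from cell (3,6)
  next x-line at t=0.9800, next y-line at t=0.3926; Δt_x=2.0000, Δt_y=1.1547
    y: enter (3,5) at t=0.3926
    x: enter (2,5) at t=0.9800 ← occupied
  → r_3 = 0.9800

ranges = [1.3200, 1.3137, 0.9800]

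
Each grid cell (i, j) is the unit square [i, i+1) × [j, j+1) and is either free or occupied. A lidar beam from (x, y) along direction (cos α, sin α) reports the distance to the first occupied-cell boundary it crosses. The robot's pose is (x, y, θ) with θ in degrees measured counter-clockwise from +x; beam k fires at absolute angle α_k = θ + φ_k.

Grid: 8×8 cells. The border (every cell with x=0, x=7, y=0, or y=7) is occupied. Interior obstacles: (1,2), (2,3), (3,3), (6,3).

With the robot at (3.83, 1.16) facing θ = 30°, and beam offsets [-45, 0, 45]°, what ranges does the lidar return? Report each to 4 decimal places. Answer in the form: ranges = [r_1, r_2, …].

ranges = [0.6182, 3.6604, 6.0460]

beam 1: φ=-45°, α=345°
  cosα=0.9659 sinα=-0.2588 | (3,1) | tMaxX 0.1760 tMaxY 0.6182 | tΔX 1.0353 tΔY 3.8637
    t=0.1760 [x] (4,1)
    t=0.6182 [y] (4,0) — stop
  → r_1 = 0.6182
beam 2: φ=0°, α=30°
  cosα=0.8660 sinα=0.5000 | (3,1) | tMaxX 0.1963 tMaxY 1.6800 | tΔX 1.1547 tΔY 2.0000
    t=0.1963 [x] (4,1)
    t=1.3510 [x] (5,1)
    t=1.6800 [y] (5,2)
    t=2.5057 [x] (6,2)
    t=3.6604 [x] (7,2) — stop
  → r_2 = 3.6604
beam 3: φ=45°, α=75°
  cosα=0.2588 sinα=0.9659 | (3,1) | tMaxX 0.6568 tMaxY 0.8696 | tΔX 3.8637 tΔY 1.0353
    t=0.6568 [x] (4,1)
    t=0.8696 [y] (4,2)
    t=1.9049 [y] (4,3)
    t=2.9402 [y] (4,4)
    t=3.9755 [y] (4,5)
    t=4.5205 [x] (5,5)
    t=5.0107 [y] (5,6)
    t=6.0460 [y] (5,7) — stop
  → r_3 = 6.0460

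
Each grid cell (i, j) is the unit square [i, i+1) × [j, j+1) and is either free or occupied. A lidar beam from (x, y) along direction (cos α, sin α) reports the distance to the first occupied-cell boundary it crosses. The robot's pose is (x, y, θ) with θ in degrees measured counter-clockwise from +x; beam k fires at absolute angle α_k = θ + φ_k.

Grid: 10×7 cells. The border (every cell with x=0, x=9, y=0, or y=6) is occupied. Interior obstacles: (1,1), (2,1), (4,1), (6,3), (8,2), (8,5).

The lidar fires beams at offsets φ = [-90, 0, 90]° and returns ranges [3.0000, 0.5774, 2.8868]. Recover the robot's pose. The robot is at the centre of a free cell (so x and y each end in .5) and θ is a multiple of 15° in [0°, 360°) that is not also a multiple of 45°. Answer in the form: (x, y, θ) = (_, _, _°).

Enumerate (i+0.5, j+0.5, θ) over the 34 free cells and 16 admissible headings. For each, cast all 3 beams and compare to the given ranges.
  (7.5, 2.5, 345°): beam 1 = 1.5529 ≠ 3.0000 ✗
  (1.5, 3.5, 345°): beam 1 = 1.5529 ≠ 3.0000 ✗
  (1.5, 5.5, 120°): beam 1 = 1.0000 ≠ 3.0000 ✗
  (2.5, 4.5, 345°): beam 1 = 2.5882 ≠ 3.0000 ✗
  …
  (6.5, 4.5, 240°): r_1=3.0000, r_2=0.5774, r_3=2.8868 — all match ✓
Only this pose fits every beam.

(x, y, θ) = (6.5, 4.5, 240°)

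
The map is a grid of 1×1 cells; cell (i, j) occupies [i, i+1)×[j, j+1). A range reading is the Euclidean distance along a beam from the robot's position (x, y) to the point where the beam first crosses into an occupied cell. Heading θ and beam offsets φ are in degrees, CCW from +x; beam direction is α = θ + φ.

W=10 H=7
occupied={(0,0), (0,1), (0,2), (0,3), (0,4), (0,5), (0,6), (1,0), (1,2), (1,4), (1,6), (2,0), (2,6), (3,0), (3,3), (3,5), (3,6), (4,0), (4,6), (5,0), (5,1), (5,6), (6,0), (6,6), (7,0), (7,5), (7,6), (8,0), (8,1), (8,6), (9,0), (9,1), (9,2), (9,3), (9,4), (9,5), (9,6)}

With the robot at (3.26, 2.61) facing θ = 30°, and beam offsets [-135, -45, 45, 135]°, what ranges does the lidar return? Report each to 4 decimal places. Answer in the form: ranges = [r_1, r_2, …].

ranges = [1.6668, 2.3569, 0.4038, 1.3044]

beam 1: φ=-135°, α=255°
  d=(-0.2588,-0.9659)  start (3,2)  tX=1.0046 tY=0.6315  stride 1/|dx|=3.8637 1/|dy|=1.0353
    cross y-line → (3,1), t=0.6315
    cross x-line → (2,1), t=1.0046
    cross y-line → (2,0), t=1.6668 (wall)
  → r_1 = 1.6668
beam 2: φ=-45°, α=345°
  d=(0.9659,-0.2588)  start (3,2)  tX=0.7661 tY=2.3569  stride 1/|dx|=1.0353 1/|dy|=3.8637
    cross x-line → (4,2), t=0.7661
    cross x-line → (5,2), t=1.8014
    cross y-line → (5,1), t=2.3569 (wall)
  → r_2 = 2.3569
beam 3: φ=45°, α=75°
  d=(0.2588,0.9659)  start (3,2)  tX=2.8591 tY=0.4038  stride 1/|dx|=3.8637 1/|dy|=1.0353
    cross y-line → (3,3), t=0.4038 (wall)
  → r_3 = 0.4038
beam 4: φ=135°, α=165°
  d=(-0.9659,0.2588)  start (3,2)  tX=0.2692 tY=1.5068  stride 1/|dx|=1.0353 1/|dy|=3.8637
    cross x-line → (2,2), t=0.2692
    cross x-line → (1,2), t=1.3044 (wall)
  → r_4 = 1.3044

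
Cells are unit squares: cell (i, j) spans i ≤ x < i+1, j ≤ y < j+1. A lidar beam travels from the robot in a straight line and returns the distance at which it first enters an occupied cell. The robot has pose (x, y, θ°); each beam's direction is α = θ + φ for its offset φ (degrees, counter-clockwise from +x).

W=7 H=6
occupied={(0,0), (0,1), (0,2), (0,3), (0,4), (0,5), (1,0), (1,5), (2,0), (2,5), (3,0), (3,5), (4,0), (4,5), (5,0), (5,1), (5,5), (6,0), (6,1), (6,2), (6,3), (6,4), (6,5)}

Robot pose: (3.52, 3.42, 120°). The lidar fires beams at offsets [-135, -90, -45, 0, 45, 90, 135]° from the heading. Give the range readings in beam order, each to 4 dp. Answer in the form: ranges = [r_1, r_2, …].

beam 1: φ=-135°, α=345°
  direction (0.9659, -0.2588); cell (3,3); t to first gridline: x 0.4969, y 1.6228 (then +1.0353 / +3.8637)
    (4,3) via x @ 0.4969
    (5,3) via x @ 1.5322
    (5,2) via y @ 1.6228
    (6,2) via x @ 2.5675  # hit
  → r_1 = 2.5675
beam 2: φ=-90°, α=30°
  direction (0.8660, 0.5000); cell (3,3); t to first gridline: x 0.5543, y 1.1600 (then +1.1547 / +2.0000)
    (4,3) via x @ 0.5543
    (4,4) via y @ 1.1600
    (5,4) via x @ 1.7090
    (6,4) via x @ 2.8637  # hit
  → r_2 = 2.8637
beam 3: φ=-45°, α=75°
  direction (0.2588, 0.9659); cell (3,3); t to first gridline: x 1.8546, y 0.6005 (then +3.8637 / +1.0353)
    (3,4) via y @ 0.6005
    (3,5) via y @ 1.6357  # hit
  → r_3 = 1.6357
beam 4: φ=0°, α=120°
  direction (-0.5000, 0.8660); cell (3,3); t to first gridline: x 1.0400, y 0.6697 (then +2.0000 / +1.1547)
    (3,4) via y @ 0.6697
    (2,4) via x @ 1.0400
    (2,5) via y @ 1.8244  # hit
  → r_4 = 1.8244
beam 5: φ=45°, α=165°
  direction (-0.9659, 0.2588); cell (3,3); t to first gridline: x 0.5383, y 2.2409 (then +1.0353 / +3.8637)
    (2,3) via x @ 0.5383
    (1,3) via x @ 1.5736
    (1,4) via y @ 2.2409
    (0,4) via x @ 2.6089  # hit
  → r_5 = 2.6089
beam 6: φ=90°, α=210°
  direction (-0.8660, -0.5000); cell (3,3); t to first gridline: x 0.6004, y 0.8400 (then +1.1547 / +2.0000)
    (2,3) via x @ 0.6004
    (2,2) via y @ 0.8400
    (1,2) via x @ 1.7551
    (1,1) via y @ 2.8400
    (0,1) via x @ 2.9098  # hit
  → r_6 = 2.9098
beam 7: φ=135°, α=255°
  direction (-0.2588, -0.9659); cell (3,3); t to first gridline: x 2.0091, y 0.4348 (then +3.8637 / +1.0353)
    (3,2) via y @ 0.4348
    (3,1) via y @ 1.4701
    (2,1) via x @ 2.0091
    (2,0) via y @ 2.5054  # hit
  → r_7 = 2.5054

ranges = [2.5675, 2.8637, 1.6357, 1.8244, 2.6089, 2.9098, 2.5054]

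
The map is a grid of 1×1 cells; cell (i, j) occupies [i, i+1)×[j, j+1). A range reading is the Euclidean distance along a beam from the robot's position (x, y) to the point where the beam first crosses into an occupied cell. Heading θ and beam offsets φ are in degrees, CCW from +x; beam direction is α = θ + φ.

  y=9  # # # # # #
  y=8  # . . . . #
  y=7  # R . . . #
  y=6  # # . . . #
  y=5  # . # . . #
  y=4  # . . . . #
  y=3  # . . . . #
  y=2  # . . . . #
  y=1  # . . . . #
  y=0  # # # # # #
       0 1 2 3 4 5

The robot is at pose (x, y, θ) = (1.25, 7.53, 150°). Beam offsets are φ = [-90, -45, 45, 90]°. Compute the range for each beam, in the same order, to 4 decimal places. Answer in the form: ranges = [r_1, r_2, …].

beam 1: φ=-90°, α=60°
  d=(0.5000,0.8660)  start (1,7)  tX=1.5000 tY=0.5427  stride 1/|dx|=2.0000 1/|dy|=1.1547
    cross y-line → (1,8), t=0.5427
    cross x-line → (2,8), t=1.5000
    cross y-line → (2,9), t=1.6974 (wall)
  → r_1 = 1.6974
beam 2: φ=-45°, α=105°
  d=(-0.2588,0.9659)  start (1,7)  tX=0.9659 tY=0.4866  stride 1/|dx|=3.8637 1/|dy|=1.0353
    cross y-line → (1,8), t=0.4866
    cross x-line → (0,8), t=0.9659 (wall)
  → r_2 = 0.9659
beam 3: φ=45°, α=195°
  d=(-0.9659,-0.2588)  start (1,7)  tX=0.2588 tY=2.0478  stride 1/|dx|=1.0353 1/|dy|=3.8637
    cross x-line → (0,7), t=0.2588 (wall)
  → r_3 = 0.2588
beam 4: φ=90°, α=240°
  d=(-0.5000,-0.8660)  start (1,7)  tX=0.5000 tY=0.6120  stride 1/|dx|=2.0000 1/|dy|=1.1547
    cross x-line → (0,7), t=0.5000 (wall)
  → r_4 = 0.5000

ranges = [1.6974, 0.9659, 0.2588, 0.5000]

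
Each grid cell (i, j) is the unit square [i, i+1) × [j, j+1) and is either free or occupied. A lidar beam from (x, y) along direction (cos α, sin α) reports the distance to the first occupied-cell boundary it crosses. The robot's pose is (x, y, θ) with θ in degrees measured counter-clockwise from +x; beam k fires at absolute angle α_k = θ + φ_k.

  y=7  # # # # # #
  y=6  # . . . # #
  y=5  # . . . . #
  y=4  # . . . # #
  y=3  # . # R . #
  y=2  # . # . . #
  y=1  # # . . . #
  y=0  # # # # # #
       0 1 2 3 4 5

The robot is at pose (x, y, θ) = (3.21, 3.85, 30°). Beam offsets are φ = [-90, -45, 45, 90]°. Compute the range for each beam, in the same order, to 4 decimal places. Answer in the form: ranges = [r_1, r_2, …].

ranges = [3.2909, 1.8531, 3.0523, 3.6373]

beam 1: φ=-90°, α=300°
  direction (0.5000, -0.8660); cell (3,3); t to first gridline: x 1.5800, y 0.9815 (then +2.0000 / +1.1547)
    (3,2) via y @ 0.9815
    (4,2) via x @ 1.5800
    (4,1) via y @ 2.1362
    (4,0) via y @ 3.2909  # hit
  → r_1 = 3.2909
beam 2: φ=-45°, α=345°
  direction (0.9659, -0.2588); cell (3,3); t to first gridline: x 0.8179, y 3.2841 (then +1.0353 / +3.8637)
    (4,3) via x @ 0.8179
    (5,3) via x @ 1.8531  # hit
  → r_2 = 1.8531
beam 3: φ=45°, α=75°
  direction (0.2588, 0.9659); cell (3,3); t to first gridline: x 3.0523, y 0.1553 (then +3.8637 / +1.0353)
    (3,4) via y @ 0.1553
    (3,5) via y @ 1.1906
    (3,6) via y @ 2.2258
    (4,6) via x @ 3.0523  # hit
  → r_3 = 3.0523
beam 4: φ=90°, α=120°
  direction (-0.5000, 0.8660); cell (3,3); t to first gridline: x 0.4200, y 0.1732 (then +2.0000 / +1.1547)
    (3,4) via y @ 0.1732
    (2,4) via x @ 0.4200
    (2,5) via y @ 1.3279
    (1,5) via x @ 2.4200
    (1,6) via y @ 2.4826
    (1,7) via y @ 3.6373  # hit
  → r_4 = 3.6373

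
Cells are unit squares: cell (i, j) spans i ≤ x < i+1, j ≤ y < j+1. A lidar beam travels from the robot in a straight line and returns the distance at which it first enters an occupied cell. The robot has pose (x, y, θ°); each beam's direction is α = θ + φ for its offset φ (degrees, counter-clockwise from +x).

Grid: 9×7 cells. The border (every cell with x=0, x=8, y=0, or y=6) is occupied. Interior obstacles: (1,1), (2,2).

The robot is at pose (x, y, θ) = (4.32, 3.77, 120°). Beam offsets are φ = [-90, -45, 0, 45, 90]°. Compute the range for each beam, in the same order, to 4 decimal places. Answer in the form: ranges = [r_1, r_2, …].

beam 1: φ=-90°, α=30°
  direction (0.8660, 0.5000); cell (4,3); t to first gridline: x 0.7852, y 0.4600 (then +1.1547 / +2.0000)
    (4,4) via y @ 0.4600
    (5,4) via x @ 0.7852
    (6,4) via x @ 1.9399
    (6,5) via y @ 2.4600
    (7,5) via x @ 3.0946
    (8,5) via x @ 4.2493  # hit
  → r_1 = 4.2493
beam 2: φ=-45°, α=75°
  direction (0.2588, 0.9659); cell (4,3); t to first gridline: x 2.6273, y 0.2381 (then +3.8637 / +1.0353)
    (4,4) via y @ 0.2381
    (4,5) via y @ 1.2734
    (4,6) via y @ 2.3087  # hit
  → r_2 = 2.3087
beam 3: φ=0°, α=120°
  direction (-0.5000, 0.8660); cell (4,3); t to first gridline: x 0.6400, y 0.2656 (then +2.0000 / +1.1547)
    (4,4) via y @ 0.2656
    (3,4) via x @ 0.6400
    (3,5) via y @ 1.4203
    (3,6) via y @ 2.5750  # hit
  → r_3 = 2.5750
beam 4: φ=45°, α=165°
  direction (-0.9659, 0.2588); cell (4,3); t to first gridline: x 0.3313, y 0.8887 (then +1.0353 / +3.8637)
    (3,3) via x @ 0.3313
    (3,4) via y @ 0.8887
    (2,4) via x @ 1.3666
    (1,4) via x @ 2.4018
    (0,4) via x @ 3.4371  # hit
  → r_4 = 3.4371
beam 5: φ=90°, α=210°
  direction (-0.8660, -0.5000); cell (4,3); t to first gridline: x 0.3695, y 1.5400 (then +1.1547 / +2.0000)
    (3,3) via x @ 0.3695
    (2,3) via x @ 1.5242
    (2,2) via y @ 1.5400  # hit
  → r_5 = 1.5400

ranges = [4.2493, 2.3087, 2.5750, 3.4371, 1.5400]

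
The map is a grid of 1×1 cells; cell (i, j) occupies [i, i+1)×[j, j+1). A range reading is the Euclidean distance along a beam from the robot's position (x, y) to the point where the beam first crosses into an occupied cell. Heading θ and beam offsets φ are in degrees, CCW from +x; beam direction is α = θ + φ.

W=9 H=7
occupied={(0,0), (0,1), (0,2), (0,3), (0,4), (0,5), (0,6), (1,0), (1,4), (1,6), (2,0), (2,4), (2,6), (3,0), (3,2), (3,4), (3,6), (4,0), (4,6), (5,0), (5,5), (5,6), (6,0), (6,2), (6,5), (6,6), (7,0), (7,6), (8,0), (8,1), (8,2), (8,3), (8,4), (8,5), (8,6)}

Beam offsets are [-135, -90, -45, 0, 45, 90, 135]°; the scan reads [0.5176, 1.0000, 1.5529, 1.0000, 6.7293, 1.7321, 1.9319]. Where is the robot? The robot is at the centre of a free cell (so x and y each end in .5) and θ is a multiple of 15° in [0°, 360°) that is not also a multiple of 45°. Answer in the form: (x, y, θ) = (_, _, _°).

(x, y, θ) = (7.5, 4.5, 150°)

Enumerate (i+0.5, j+0.5, θ) over the 28 free cells and 16 admissible headings. For each, cast all 7 beams and compare to the given ranges.
  (5.5, 3.5, 210°): beam 1 = 1.5529 ≠ 0.5176 ✗
  (3.5, 3.5, 75°): beam 1 = 0.5774 ≠ 0.5176 ✗
  (5.5, 3.5, 105°): beam 1 = 1.0000 ≠ 0.5176 ✗
  (2.5, 2.5, 165°): beam 1 = 0.5774 ≠ 0.5176 ✗
  …
  (7.5, 4.5, 150°): r_1=0.5176, r_2=1.0000, r_3=1.5529, r_4=1.0000, r_5=6.7293, r_6=1.7321, r_7=1.9319 — all match ✓
Only this pose fits every beam.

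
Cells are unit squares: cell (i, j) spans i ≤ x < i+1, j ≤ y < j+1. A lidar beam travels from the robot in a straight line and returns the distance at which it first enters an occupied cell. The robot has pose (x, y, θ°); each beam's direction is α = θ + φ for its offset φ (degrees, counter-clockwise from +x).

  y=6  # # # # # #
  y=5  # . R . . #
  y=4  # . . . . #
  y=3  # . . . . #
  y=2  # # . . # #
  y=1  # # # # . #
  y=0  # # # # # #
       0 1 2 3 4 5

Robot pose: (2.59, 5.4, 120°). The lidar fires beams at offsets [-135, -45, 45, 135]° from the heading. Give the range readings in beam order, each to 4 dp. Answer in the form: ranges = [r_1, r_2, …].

ranges = [2.4950, 0.6212, 1.6461, 2.4847]

beam 1: φ=-135°, α=345°
  cosα=0.9659 sinα=-0.2588 | (2,5) | tMaxX 0.4245 tMaxY 1.5455 | tΔX 1.0353 tΔY 3.8637
    t=0.4245 [x] (3,5)
    t=1.4597 [x] (4,5)
    t=1.5455 [y] (4,4)
    t=2.4950 [x] (5,4) — stop
  → r_1 = 2.4950
beam 2: φ=-45°, α=75°
  cosα=0.2588 sinα=0.9659 | (2,5) | tMaxX 1.5841 tMaxY 0.6212 | tΔX 3.8637 tΔY 1.0353
    t=0.6212 [y] (2,6) — stop
  → r_2 = 0.6212
beam 3: φ=45°, α=165°
  cosα=-0.9659 sinα=0.2588 | (2,5) | tMaxX 0.6108 tMaxY 2.3182 | tΔX 1.0353 tΔY 3.8637
    t=0.6108 [x] (1,5)
    t=1.6461 [x] (0,5) — stop
  → r_3 = 1.6461
beam 4: φ=135°, α=255°
  cosα=-0.2588 sinα=-0.9659 | (2,5) | tMaxX 2.2796 tMaxY 0.4141 | tΔX 3.8637 tΔY 1.0353
    t=0.4141 [y] (2,4)
    t=1.4494 [y] (2,3)
    t=2.2796 [x] (1,3)
    t=2.4847 [y] (1,2) — stop
  → r_4 = 2.4847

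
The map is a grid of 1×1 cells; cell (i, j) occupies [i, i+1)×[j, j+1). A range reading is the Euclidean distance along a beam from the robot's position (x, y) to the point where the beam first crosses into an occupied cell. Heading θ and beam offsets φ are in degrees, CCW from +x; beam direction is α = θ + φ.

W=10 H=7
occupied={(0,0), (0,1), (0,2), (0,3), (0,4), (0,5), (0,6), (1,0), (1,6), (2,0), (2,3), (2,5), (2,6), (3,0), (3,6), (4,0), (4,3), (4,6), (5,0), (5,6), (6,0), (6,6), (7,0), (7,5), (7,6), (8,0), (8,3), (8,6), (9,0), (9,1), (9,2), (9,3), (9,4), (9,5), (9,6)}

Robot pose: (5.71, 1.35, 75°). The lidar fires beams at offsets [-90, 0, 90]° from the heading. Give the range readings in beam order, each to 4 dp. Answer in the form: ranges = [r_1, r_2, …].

beam 1: φ=-90°, α=345°
  direction (0.9659, -0.2588); cell (5,1); t to first gridline: x 0.3002, y 1.3523 (then +1.0353 / +3.8637)
    (6,1) via x @ 0.3002
    (7,1) via x @ 1.3355
    (7,0) via y @ 1.3523  # hit
  → r_1 = 1.3523
beam 2: φ=0°, α=75°
  direction (0.2588, 0.9659); cell (5,1); t to first gridline: x 1.1205, y 0.6729 (then +3.8637 / +1.0353)
    (5,2) via y @ 0.6729
    (6,2) via x @ 1.1205
    (6,3) via y @ 1.7082
    (6,4) via y @ 2.7435
    (6,5) via y @ 3.7788
    (6,6) via y @ 4.8140  # hit
  → r_2 = 4.8140
beam 3: φ=90°, α=165°
  direction (-0.9659, 0.2588); cell (5,1); t to first gridline: x 0.7350, y 2.5114 (then +1.0353 / +3.8637)
    (4,1) via x @ 0.7350
    (3,1) via x @ 1.7703
    (3,2) via y @ 2.5114
    (2,2) via x @ 2.8056
    (1,2) via x @ 3.8409
    (0,2) via x @ 4.8762  # hit
  → r_3 = 4.8762

ranges = [1.3523, 4.8140, 4.8762]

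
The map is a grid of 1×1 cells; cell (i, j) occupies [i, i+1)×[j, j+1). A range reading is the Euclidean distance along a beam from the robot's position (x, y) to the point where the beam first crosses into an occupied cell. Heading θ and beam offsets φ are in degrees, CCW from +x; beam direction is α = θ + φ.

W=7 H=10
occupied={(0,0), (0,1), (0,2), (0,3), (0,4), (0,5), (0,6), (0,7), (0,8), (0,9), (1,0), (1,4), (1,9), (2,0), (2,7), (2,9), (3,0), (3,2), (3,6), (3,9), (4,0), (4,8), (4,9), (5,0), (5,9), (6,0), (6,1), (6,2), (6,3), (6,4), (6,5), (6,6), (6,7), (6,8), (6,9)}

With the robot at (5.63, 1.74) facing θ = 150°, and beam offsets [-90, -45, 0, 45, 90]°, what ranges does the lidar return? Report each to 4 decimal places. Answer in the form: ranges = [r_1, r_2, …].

beam 1: φ=-90°, α=60°
  cosα=0.5000 sinα=0.8660 | (5,1) | tMaxX 0.7400 tMaxY 0.3002 | tΔX 2.0000 tΔY 1.1547
    t=0.3002 [y] (5,2)
    t=0.7400 [x] (6,2) — stop
  → r_1 = 0.7400
beam 2: φ=-45°, α=105°
  cosα=-0.2588 sinα=0.9659 | (5,1) | tMaxX 2.4341 tMaxY 0.2692 | tΔX 3.8637 tΔY 1.0353
    t=0.2692 [y] (5,2)
    t=1.3044 [y] (5,3)
    t=2.3397 [y] (5,4)
    t=2.4341 [x] (4,4)
    t=3.3750 [y] (4,5)
    t=4.4103 [y] (4,6)
    t=5.4456 [y] (4,7)
    t=6.2978 [x] (3,7)
    t=6.4808 [y] (3,8)
    t=7.5161 [y] (3,9) — stop
  → r_2 = 7.5161
beam 3: φ=0°, α=150°
  cosα=-0.8660 sinα=0.5000 | (5,1) | tMaxX 0.7275 tMaxY 0.5200 | tΔX 1.1547 tΔY 2.0000
    t=0.5200 [y] (5,2)
    t=0.7275 [x] (4,2)
    t=1.8822 [x] (3,2) — stop
  → r_3 = 1.8822
beam 4: φ=45°, α=195°
  cosα=-0.9659 sinα=-0.2588 | (5,1) | tMaxX 0.6522 tMaxY 2.8591 | tΔX 1.0353 tΔY 3.8637
    t=0.6522 [x] (4,1)
    t=1.6875 [x] (3,1)
    t=2.7228 [x] (2,1)
    t=2.8591 [y] (2,0) — stop
  → r_4 = 2.8591
beam 5: φ=90°, α=240°
  cosα=-0.5000 sinα=-0.8660 | (5,1) | tMaxX 1.2600 tMaxY 0.8545 | tΔX 2.0000 tΔY 1.1547
    t=0.8545 [y] (5,0) — stop
  → r_5 = 0.8545

ranges = [0.7400, 7.5161, 1.8822, 2.8591, 0.8545]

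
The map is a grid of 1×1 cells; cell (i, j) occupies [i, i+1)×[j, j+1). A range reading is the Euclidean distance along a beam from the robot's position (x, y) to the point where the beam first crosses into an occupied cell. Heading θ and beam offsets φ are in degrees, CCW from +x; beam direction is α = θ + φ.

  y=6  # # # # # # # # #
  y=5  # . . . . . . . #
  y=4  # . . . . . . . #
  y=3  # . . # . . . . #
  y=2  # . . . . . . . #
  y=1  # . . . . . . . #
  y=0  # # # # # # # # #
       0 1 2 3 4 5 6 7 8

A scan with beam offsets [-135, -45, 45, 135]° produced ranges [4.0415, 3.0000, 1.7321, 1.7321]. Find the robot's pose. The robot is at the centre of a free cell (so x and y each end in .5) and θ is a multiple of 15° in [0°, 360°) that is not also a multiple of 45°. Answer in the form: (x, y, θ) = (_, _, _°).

(x, y, θ) = (6.5, 2.5, 255°)

Enumerate (i+0.5, j+0.5, θ) over the 34 free cells and 16 admissible headings. For each, cast all 4 beams and compare to the given ranges.
  (7.5, 5.5, 210°): beam 1 = 0.5176 ≠ 4.0415 ✗
  (4.5, 1.5, 210°): beam 1 = 4.6587 ≠ 4.0415 ✗
  (6.5, 5.5, 210°): beam 1 = 0.5176 ≠ 4.0415 ✗
  (4.5, 3.5, 150°): beam 1 = 3.6235 ≠ 4.0415 ✗
  …
  (6.5, 2.5, 255°): r_1=4.0415, r_2=3.0000, r_3=1.7321, r_4=1.7321 — all match ✓
Only this pose fits every beam.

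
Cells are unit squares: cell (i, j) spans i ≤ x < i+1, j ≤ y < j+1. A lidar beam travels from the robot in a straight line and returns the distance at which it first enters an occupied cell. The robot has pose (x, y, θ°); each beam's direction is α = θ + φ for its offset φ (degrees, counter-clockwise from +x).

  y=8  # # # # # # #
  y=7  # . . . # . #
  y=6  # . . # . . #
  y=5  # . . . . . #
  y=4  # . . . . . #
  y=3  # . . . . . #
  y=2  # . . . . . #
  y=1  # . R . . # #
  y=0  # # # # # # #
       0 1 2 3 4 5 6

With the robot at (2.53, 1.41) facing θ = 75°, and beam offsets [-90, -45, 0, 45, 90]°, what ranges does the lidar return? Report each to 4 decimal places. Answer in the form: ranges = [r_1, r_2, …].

beam 1: φ=-90°, α=345°
  d=(0.9659,-0.2588)  start (2,1)  tX=0.4866 tY=1.5841  stride 1/|dx|=1.0353 1/|dy|=3.8637
    cross x-line → (3,1), t=0.4866
    cross x-line → (4,1), t=1.5219
    cross y-line → (4,0), t=1.5841 (wall)
  → r_1 = 1.5841
beam 2: φ=-45°, α=30°
  d=(0.8660,0.5000)  start (2,1)  tX=0.5427 tY=1.1800  stride 1/|dx|=1.1547 1/|dy|=2.0000
    cross x-line → (3,1), t=0.5427
    cross y-line → (3,2), t=1.1800
    cross x-line → (4,2), t=1.6974
    cross x-line → (5,2), t=2.8521
    cross y-line → (5,3), t=3.1800
    cross x-line → (6,3), t=4.0068 (wall)
  → r_2 = 4.0068
beam 3: φ=0°, α=75°
  d=(0.2588,0.9659)  start (2,1)  tX=1.8159 tY=0.6108  stride 1/|dx|=3.8637 1/|dy|=1.0353
    cross y-line → (2,2), t=0.6108
    cross y-line → (2,3), t=1.6461
    cross x-line → (3,3), t=1.8159
    cross y-line → (3,4), t=2.6814
    cross y-line → (3,5), t=3.7166
    cross y-line → (3,6), t=4.7519 (wall)
  → r_3 = 4.7519
beam 4: φ=45°, α=120°
  d=(-0.5000,0.8660)  start (2,1)  tX=1.0600 tY=0.6813  stride 1/|dx|=2.0000 1/|dy|=1.1547
    cross y-line → (2,2), t=0.6813
    cross x-line → (1,2), t=1.0600
    cross y-line → (1,3), t=1.8360
    cross y-line → (1,4), t=2.9907
    cross x-line → (0,4), t=3.0600 (wall)
  → r_4 = 3.0600
beam 5: φ=90°, α=165°
  d=(-0.9659,0.2588)  start (2,1)  tX=0.5487 tY=2.2796  stride 1/|dx|=1.0353 1/|dy|=3.8637
    cross x-line → (1,1), t=0.5487
    cross x-line → (0,1), t=1.5840 (wall)
  → r_5 = 1.5840

ranges = [1.5841, 4.0068, 4.7519, 3.0600, 1.5840]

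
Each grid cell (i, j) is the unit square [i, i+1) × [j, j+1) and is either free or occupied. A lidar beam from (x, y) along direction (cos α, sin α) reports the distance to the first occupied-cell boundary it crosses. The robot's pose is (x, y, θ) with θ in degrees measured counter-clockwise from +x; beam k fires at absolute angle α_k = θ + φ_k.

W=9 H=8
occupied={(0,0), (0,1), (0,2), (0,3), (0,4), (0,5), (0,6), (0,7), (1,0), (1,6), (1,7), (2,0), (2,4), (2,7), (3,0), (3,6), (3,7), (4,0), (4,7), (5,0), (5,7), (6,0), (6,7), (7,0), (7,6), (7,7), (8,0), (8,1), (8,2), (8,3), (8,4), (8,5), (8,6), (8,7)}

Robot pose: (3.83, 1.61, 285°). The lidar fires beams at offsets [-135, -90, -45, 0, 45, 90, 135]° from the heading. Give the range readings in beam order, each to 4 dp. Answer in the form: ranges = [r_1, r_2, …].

ranges = [3.2678, 2.3569, 0.7044, 0.6315, 1.2200, 4.3171, 6.2238]

beam 1: φ=-135°, α=150°
  direction (-0.8660, 0.5000); cell (3,1); t to first gridline: x 0.9584, y 0.7800 (then +1.1547 / +2.0000)
    (3,2) via y @ 0.7800
    (2,2) via x @ 0.9584
    (1,2) via x @ 2.1131
    (1,3) via y @ 2.7800
    (0,3) via x @ 3.2678  # hit
  → r_1 = 3.2678
beam 2: φ=-90°, α=195°
  direction (-0.9659, -0.2588); cell (3,1); t to first gridline: x 0.8593, y 2.3569 (then +1.0353 / +3.8637)
    (2,1) via x @ 0.8593
    (1,1) via x @ 1.8946
    (1,0) via y @ 2.3569  # hit
  → r_2 = 2.3569
beam 3: φ=-45°, α=240°
  direction (-0.5000, -0.8660); cell (3,1); t to first gridline: x 1.6600, y 0.7044 (then +2.0000 / +1.1547)
    (3,0) via y @ 0.7044  # hit
  → r_3 = 0.7044
beam 4: φ=0°, α=285°
  direction (0.2588, -0.9659); cell (3,1); t to first gridline: x 0.6568, y 0.6315 (then +3.8637 / +1.0353)
    (3,0) via y @ 0.6315  # hit
  → r_4 = 0.6315
beam 5: φ=45°, α=330°
  direction (0.8660, -0.5000); cell (3,1); t to first gridline: x 0.1963, y 1.2200 (then +1.1547 / +2.0000)
    (4,1) via x @ 0.1963
    (4,0) via y @ 1.2200  # hit
  → r_5 = 1.2200
beam 6: φ=90°, α=15°
  direction (0.9659, 0.2588); cell (3,1); t to first gridline: x 0.1760, y 1.5068 (then +1.0353 / +3.8637)
    (4,1) via x @ 0.1760
    (5,1) via x @ 1.2113
    (5,2) via y @ 1.5068
    (6,2) via x @ 2.2465
    (7,2) via x @ 3.2818
    (8,2) via x @ 4.3171  # hit
  → r_6 = 4.3171
beam 7: φ=135°, α=60°
  direction (0.5000, 0.8660); cell (3,1); t to first gridline: x 0.3400, y 0.4503 (then +2.0000 / +1.1547)
    (4,1) via x @ 0.3400
    (4,2) via y @ 0.4503
    (4,3) via y @ 1.6050
    (5,3) via x @ 2.3400
    (5,4) via y @ 2.7597
    (5,5) via y @ 3.9144
    (6,5) via x @ 4.3400
    (6,6) via y @ 5.0691
    (6,7) via y @ 6.2238  # hit
  → r_7 = 6.2238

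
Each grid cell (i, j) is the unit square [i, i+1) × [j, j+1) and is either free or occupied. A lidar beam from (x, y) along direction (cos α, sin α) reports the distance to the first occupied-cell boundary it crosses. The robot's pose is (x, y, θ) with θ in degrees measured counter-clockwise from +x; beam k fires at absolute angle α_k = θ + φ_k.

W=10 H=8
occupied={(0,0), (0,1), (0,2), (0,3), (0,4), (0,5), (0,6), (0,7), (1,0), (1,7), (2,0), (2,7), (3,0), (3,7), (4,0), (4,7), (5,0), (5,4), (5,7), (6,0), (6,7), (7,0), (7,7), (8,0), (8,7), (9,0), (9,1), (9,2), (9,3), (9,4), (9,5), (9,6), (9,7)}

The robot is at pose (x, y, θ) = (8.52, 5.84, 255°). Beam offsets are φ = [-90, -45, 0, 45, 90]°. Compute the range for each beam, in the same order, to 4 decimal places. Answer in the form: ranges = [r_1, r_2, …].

ranges = [4.4819, 2.9098, 5.0107, 0.9600, 0.4969]

beam 1: φ=-90°, α=165°
  d=(-0.9659,0.2588)  start (8,5)  tX=0.5383 tY=0.6182  stride 1/|dx|=1.0353 1/|dy|=3.8637
    cross x-line → (7,5), t=0.5383
    cross y-line → (7,6), t=0.6182
    cross x-line → (6,6), t=1.5736
    cross x-line → (5,6), t=2.6089
    cross x-line → (4,6), t=3.6442
    cross y-line → (4,7), t=4.4819 (wall)
  → r_1 = 4.4819
beam 2: φ=-45°, α=210°
  d=(-0.8660,-0.5000)  start (8,5)  tX=0.6004 tY=1.6800  stride 1/|dx|=1.1547 1/|dy|=2.0000
    cross x-line → (7,5), t=0.6004
    cross y-line → (7,4), t=1.6800
    cross x-line → (6,4), t=1.7551
    cross x-line → (5,4), t=2.9098 (wall)
  → r_2 = 2.9098
beam 3: φ=0°, α=255°
  d=(-0.2588,-0.9659)  start (8,5)  tX=2.0091 tY=0.8696  stride 1/|dx|=3.8637 1/|dy|=1.0353
    cross y-line → (8,4), t=0.8696
    cross y-line → (8,3), t=1.9049
    cross x-line → (7,3), t=2.0091
    cross y-line → (7,2), t=2.9402
    cross y-line → (7,1), t=3.9755
    cross y-line → (7,0), t=5.0107 (wall)
  → r_3 = 5.0107
beam 4: φ=45°, α=300°
  d=(0.5000,-0.8660)  start (8,5)  tX=0.9600 tY=0.9699  stride 1/|dx|=2.0000 1/|dy|=1.1547
    cross x-line → (9,5), t=0.9600 (wall)
  → r_4 = 0.9600
beam 5: φ=90°, α=345°
  d=(0.9659,-0.2588)  start (8,5)  tX=0.4969 tY=3.2455  stride 1/|dx|=1.0353 1/|dy|=3.8637
    cross x-line → (9,5), t=0.4969 (wall)
  → r_5 = 0.4969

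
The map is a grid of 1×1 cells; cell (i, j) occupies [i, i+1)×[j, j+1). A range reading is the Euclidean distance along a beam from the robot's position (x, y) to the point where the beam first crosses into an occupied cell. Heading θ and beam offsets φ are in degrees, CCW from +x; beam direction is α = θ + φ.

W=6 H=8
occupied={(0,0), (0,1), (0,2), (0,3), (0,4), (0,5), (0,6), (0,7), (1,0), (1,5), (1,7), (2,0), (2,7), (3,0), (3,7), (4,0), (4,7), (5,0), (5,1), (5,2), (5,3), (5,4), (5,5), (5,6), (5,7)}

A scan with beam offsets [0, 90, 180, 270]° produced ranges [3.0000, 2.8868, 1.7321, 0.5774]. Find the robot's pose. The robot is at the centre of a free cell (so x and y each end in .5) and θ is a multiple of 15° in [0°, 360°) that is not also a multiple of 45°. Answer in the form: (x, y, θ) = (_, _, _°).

(x, y, θ) = (2.5, 5.5, 240°)

The pose lattice has 23·16 = 368 candidates. Test each by forward raycasting.
  (3.5, 1.5, 150°): beam 1 = 2.8868 ≠ 3.0000 ✗
  (2.5, 1.5, 210°): beam 1 = 1.0000 ≠ 3.0000 ✗
  (3.5, 2.5, 285°): beam 1 = 1.5529 ≠ 3.0000 ✗
  (2.5, 5.5, 285°): beam 1 = 4.6587 ≠ 3.0000 ✗
  (4.5, 1.5, 30°): beam 1 = 0.5774 ≠ 3.0000 ✗
  …
  (2.5, 5.5, 240°): r_1=3.0000, r_2=2.8868, r_3=1.7321, r_4=0.5774 — all match ✓
Unique over the lattice → pose = (2.5, 5.5, 240°).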